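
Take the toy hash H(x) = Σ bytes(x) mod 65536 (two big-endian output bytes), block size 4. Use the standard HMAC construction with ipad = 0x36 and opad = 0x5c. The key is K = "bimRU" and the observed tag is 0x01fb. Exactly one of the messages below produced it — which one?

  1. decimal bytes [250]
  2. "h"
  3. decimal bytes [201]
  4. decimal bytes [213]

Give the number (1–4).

4

Key "bimRU" = 62 69 6d 52 55 is 5 bytes > B = 4, so hash it first: H(key) = 01 df, then zero-pad to 4 bytes: K' = 01 df 00 00.
K' ⊕ ipad = 37 e9 36 36; K' ⊕ opad = 5d 83 5c 5c.
m1: inner = H(37 e9 36 36 fa) = 02 86; tag = H(5d 83 5c 5c 02 86) = 0220
m2: inner = H(37 e9 36 36 68) = 01 f4; tag = H(5d 83 5c 5c 01 f4) = 028d
m3: inner = H(37 e9 36 36 c9) = 02 55; tag = H(5d 83 5c 5c 02 55) = 01ef
m4: inner = H(37 e9 36 36 d5) = 02 61; tag = H(5d 83 5c 5c 02 61) = 01fb ← matches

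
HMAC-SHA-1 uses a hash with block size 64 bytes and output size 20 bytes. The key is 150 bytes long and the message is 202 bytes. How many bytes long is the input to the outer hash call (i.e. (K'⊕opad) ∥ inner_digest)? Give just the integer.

Key is 150 > 64 bytes, so it is hashed to 20 bytes then zero-padded to 64: |K'| = 64.
Outer input = (K'⊕opad) ∥ H(inner) → 64 + 20 = 84 bytes.

84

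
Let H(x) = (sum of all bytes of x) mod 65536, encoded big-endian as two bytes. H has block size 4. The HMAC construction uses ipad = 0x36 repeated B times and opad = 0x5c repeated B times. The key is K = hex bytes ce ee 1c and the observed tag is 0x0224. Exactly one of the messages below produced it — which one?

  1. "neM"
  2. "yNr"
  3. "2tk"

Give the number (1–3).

3

Key hex bytes ce ee 1c is 3 bytes ≤ B = 4; zero-pad to 4 bytes: K' = ce ee 1c 00.
K' ⊕ ipad = f8 d8 2a 36; K' ⊕ opad = 92 b2 40 5c.
m1: inner = H(f8 d8 2a 36 6e 65 4d) = 03 50; tag = H(92 b2 40 5c 03 50) = 0233
m2: inner = H(f8 d8 2a 36 79 4e 72) = 03 69; tag = H(92 b2 40 5c 03 69) = 024c
m3: inner = H(f8 d8 2a 36 32 74 6b) = 03 41; tag = H(92 b2 40 5c 03 41) = 0224 ← matches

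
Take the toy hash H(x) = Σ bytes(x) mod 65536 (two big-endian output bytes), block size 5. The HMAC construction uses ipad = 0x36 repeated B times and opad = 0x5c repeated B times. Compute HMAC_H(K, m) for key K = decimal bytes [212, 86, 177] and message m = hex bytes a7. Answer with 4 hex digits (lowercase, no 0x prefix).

0315

Key decimal bytes [212, 86, 177] = d4 56 b1 is 3 bytes ≤ B = 5; zero-pad to 5 bytes: K' = d4 56 b1 00 00.
K' ⊕ ipad = e2 60 87 36 36.  K' ⊕ opad = 88 0a ed 5c 5c.
Inner input = (K'⊕ipad) ∥ m = e2 60 87 36 36 ∥ a7.
Inner hash: sum = 226+96+135+54+54+167 = 732 → 02 dc.
Outer input = (K'⊕opad) ∥ inner = 88 0a ed 5c 5c ∥ 02 dc.
Outer hash (tag): sum = 136+10+237+92+92+2+220 = 789 → 03 15.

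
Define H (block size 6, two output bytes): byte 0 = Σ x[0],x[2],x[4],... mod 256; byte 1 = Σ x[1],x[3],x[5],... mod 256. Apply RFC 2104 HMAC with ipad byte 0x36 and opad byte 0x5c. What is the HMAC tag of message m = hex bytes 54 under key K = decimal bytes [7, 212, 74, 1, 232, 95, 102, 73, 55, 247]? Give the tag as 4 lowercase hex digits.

Key decimal bytes [7, 212, 74, 1, 232, 95, 102, 73, 55, 247] = 07 d4 4a 01 e8 5f 66 49 37 f7 is 10 bytes > B = 6, so hash it first: H(key) = d6 74, then zero-pad to 6 bytes: K' = d6 74 00 00 00 00.
K' ⊕ ipad = e0 42 36 36 36 36.  K' ⊕ opad = 8a 28 5c 5c 5c 5c.
Inner input = (K'⊕ipad) ∥ m = e0 42 36 36 36 36 ∥ 54.
Inner hash: even-index sum = 416 mod 256 = 160; odd-index sum = 174 mod 256 = 174 → a0 ae.
Outer input = (K'⊕opad) ∥ inner = 8a 28 5c 5c 5c 5c ∥ a0 ae.
Outer hash (tag): even-index sum = 482 mod 256 = 226; odd-index sum = 398 mod 256 = 142 → e2 8e.

e28e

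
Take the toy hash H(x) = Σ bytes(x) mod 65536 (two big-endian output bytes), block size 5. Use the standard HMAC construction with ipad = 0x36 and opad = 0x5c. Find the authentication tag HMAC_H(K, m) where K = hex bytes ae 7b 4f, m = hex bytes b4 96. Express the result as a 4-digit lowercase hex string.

01fb

Key hex bytes ae 7b 4f is 3 bytes ≤ B = 5; zero-pad to 5 bytes: K' = ae 7b 4f 00 00.
K' ⊕ ipad = 98 4d 79 36 36.  K' ⊕ opad = f2 27 13 5c 5c.
Inner input = (K'⊕ipad) ∥ m = 98 4d 79 36 36 ∥ b4 96.
Inner hash: sum = 152+77+121+54+54+180+150 = 788 → 03 14.
Outer input = (K'⊕opad) ∥ inner = f2 27 13 5c 5c ∥ 03 14.
Outer hash (tag): sum = 242+39+19+92+92+3+20 = 507 → 01 fb.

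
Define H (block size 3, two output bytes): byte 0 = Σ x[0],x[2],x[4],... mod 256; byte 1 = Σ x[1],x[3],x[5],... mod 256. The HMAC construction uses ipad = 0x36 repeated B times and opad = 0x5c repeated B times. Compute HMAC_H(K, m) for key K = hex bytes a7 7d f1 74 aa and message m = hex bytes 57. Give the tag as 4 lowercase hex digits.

9857

Key hex bytes a7 7d f1 74 aa is 5 bytes > B = 3, so hash it first: H(key) = 42 f1, then zero-pad to 3 bytes: K' = 42 f1 00.
K' ⊕ ipad = 74 c7 36.  K' ⊕ opad = 1e ad 5c.
Inner input = (K'⊕ipad) ∥ m = 74 c7 36 ∥ 57.
Inner hash: even-index sum = 170 mod 256 = 170; odd-index sum = 286 mod 256 = 30 → aa 1e.
Outer input = (K'⊕opad) ∥ inner = 1e ad 5c ∥ aa 1e.
Outer hash (tag): even-index sum = 152 mod 256 = 152; odd-index sum = 343 mod 256 = 87 → 98 57.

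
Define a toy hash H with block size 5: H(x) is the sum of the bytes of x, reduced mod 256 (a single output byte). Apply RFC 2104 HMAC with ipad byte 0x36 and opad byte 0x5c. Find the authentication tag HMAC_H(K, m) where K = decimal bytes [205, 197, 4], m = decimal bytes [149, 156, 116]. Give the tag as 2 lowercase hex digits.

Key decimal bytes [205, 197, 4] = cd c5 04 is 3 bytes ≤ B = 5; zero-pad to 5 bytes: K' = cd c5 04 00 00.
K' ⊕ ipad = fb f3 32 36 36.  K' ⊕ opad = 91 99 58 5c 5c.
Inner input = (K'⊕ipad) ∥ m = fb f3 32 36 36 ∥ 95 9c 74.
Inner hash: sum = 251+243+50+54+54+149+156+116 = 1073; mod 256 = 49 → 31.
Outer input = (K'⊕opad) ∥ inner = 91 99 58 5c 5c ∥ 31.
Outer hash (tag): sum = 145+153+88+92+92+49 = 619; mod 256 = 107 → 6b.

6b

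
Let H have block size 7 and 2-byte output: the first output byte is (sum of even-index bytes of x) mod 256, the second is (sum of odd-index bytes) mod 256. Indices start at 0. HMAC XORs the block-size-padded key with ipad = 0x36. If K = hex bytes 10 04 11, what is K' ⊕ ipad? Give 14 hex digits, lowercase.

26322736363636

Key hex bytes 10 04 11 is 3 bytes ≤ B = 7; zero-pad to 7 bytes: K' = 10 04 11 00 00 00 00.
XOR each byte with 0x36: 10⊕36=26, 04⊕36=32, 11⊕36=27, 00⊕36=36, 00⊕36=36, 00⊕36=36, 00⊕36=36.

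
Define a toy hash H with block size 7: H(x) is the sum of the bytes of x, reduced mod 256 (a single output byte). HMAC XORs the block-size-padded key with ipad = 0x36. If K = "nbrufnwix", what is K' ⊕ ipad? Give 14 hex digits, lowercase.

Key "nbrufnwix" = 6e 62 72 75 66 6e 77 69 78 is 9 bytes > B = 7, so hash it first: H(key) = e3, then zero-pad to 7 bytes: K' = e3 00 00 00 00 00 00.
XOR each byte with 0x36: e3⊕36=d5, 00⊕36=36, 00⊕36=36, 00⊕36=36, 00⊕36=36, 00⊕36=36, 00⊕36=36.

d5363636363636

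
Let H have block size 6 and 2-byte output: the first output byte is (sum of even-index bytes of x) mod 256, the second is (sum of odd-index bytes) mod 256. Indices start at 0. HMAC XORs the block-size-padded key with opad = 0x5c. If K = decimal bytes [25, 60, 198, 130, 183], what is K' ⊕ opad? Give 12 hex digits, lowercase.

Key decimal bytes [25, 60, 198, 130, 183] = 19 3c c6 82 b7 is 5 bytes ≤ B = 6; zero-pad to 6 bytes: K' = 19 3c c6 82 b7 00.
XOR each byte with 0x5c: 19⊕5c=45, 3c⊕5c=60, c6⊕5c=9a, 82⊕5c=de, b7⊕5c=eb, 00⊕5c=5c.

45609adeeb5c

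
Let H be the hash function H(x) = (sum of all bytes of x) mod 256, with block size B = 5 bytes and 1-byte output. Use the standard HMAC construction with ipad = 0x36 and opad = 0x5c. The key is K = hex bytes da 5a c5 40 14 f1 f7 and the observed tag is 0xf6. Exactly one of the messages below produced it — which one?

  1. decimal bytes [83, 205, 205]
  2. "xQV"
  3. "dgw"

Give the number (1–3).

Key hex bytes da 5a c5 40 14 f1 f7 is 7 bytes > B = 5, so hash it first: H(key) = 35, then zero-pad to 5 bytes: K' = 35 00 00 00 00.
K' ⊕ ipad = 03 36 36 36 36; K' ⊕ opad = 69 5c 5c 5c 5c.
m1: inner = H(03 36 36 36 36 53 cd cd) = c8; tag = H(69 5c 5c 5c 5c c8) = a1
m2: inner = H(03 36 36 36 36 78 51 56) = fa; tag = H(69 5c 5c 5c 5c fa) = d3
m3: inner = H(03 36 36 36 36 64 67 77) = 1d; tag = H(69 5c 5c 5c 5c 1d) = f6 ← matches

3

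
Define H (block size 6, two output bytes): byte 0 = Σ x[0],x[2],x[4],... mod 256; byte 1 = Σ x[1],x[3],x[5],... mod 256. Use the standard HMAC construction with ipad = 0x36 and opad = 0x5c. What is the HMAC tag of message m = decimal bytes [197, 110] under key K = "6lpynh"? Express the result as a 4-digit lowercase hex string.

Key "6lpynh" = 36 6c 70 79 6e 68 is exactly B = 6 bytes: K' = 36 6c 70 79 6e 68.
K' ⊕ ipad = 00 5a 46 4f 58 5e.  K' ⊕ opad = 6a 30 2c 25 32 34.
Inner input = (K'⊕ipad) ∥ m = 00 5a 46 4f 58 5e ∥ c5 6e.
Inner hash: even-index sum = 355 mod 256 = 99; odd-index sum = 373 mod 256 = 117 → 63 75.
Outer input = (K'⊕opad) ∥ inner = 6a 30 2c 25 32 34 ∥ 63 75.
Outer hash (tag): even-index sum = 299 mod 256 = 43; odd-index sum = 254 mod 256 = 254 → 2b fe.

2bfe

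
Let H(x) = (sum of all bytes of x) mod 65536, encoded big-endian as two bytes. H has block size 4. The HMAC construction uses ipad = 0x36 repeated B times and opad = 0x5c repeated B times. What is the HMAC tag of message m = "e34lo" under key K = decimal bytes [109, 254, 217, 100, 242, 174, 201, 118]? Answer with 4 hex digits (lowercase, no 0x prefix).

02e5

Key decimal bytes [109, 254, 217, 100, 242, 174, 201, 118] = 6d fe d9 64 f2 ae c9 76 is 8 bytes > B = 4, so hash it first: H(key) = 05 87, then zero-pad to 4 bytes: K' = 05 87 00 00.
K' ⊕ ipad = 33 b1 36 36.  K' ⊕ opad = 59 db 5c 5c.
Inner input = (K'⊕ipad) ∥ m = 33 b1 36 36 ∥ 65 33 34 6c 6f.
Inner hash: sum = 51+177+54+54+101+51+52+108+111 = 759 → 02 f7.
Outer input = (K'⊕opad) ∥ inner = 59 db 5c 5c ∥ 02 f7.
Outer hash (tag): sum = 89+219+92+92+2+247 = 741 → 02 e5.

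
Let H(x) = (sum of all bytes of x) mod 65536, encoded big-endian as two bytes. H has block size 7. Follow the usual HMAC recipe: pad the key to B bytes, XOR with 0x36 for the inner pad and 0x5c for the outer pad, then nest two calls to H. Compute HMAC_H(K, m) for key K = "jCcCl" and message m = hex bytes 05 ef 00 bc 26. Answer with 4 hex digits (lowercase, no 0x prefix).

01d6

Key "jCcCl" = 6a 43 63 43 6c is 5 bytes ≤ B = 7; zero-pad to 7 bytes: K' = 6a 43 63 43 6c 00 00.
K' ⊕ ipad = 5c 75 55 75 5a 36 36.  K' ⊕ opad = 36 1f 3f 1f 30 5c 5c.
Inner input = (K'⊕ipad) ∥ m = 5c 75 55 75 5a 36 36 ∥ 05 ef 00 bc 26.
Inner hash: sum = 92+117+85+117+90+54+54+5+239+0+188+38 = 1079 → 04 37.
Outer input = (K'⊕opad) ∥ inner = 36 1f 3f 1f 30 5c 5c ∥ 04 37.
Outer hash (tag): sum = 54+31+63+31+48+92+92+4+55 = 470 → 01 d6.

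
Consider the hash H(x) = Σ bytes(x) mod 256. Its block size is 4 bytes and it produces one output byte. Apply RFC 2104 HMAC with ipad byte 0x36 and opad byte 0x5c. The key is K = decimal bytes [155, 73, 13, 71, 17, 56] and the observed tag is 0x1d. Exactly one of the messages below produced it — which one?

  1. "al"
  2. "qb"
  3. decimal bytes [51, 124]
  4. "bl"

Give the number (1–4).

Key decimal bytes [155, 73, 13, 71, 17, 56] = 9b 49 0d 47 11 38 is 6 bytes > B = 4, so hash it first: H(key) = 81, then zero-pad to 4 bytes: K' = 81 00 00 00.
K' ⊕ ipad = b7 36 36 36; K' ⊕ opad = dd 5c 5c 5c.
m1: inner = H(b7 36 36 36 61 6c) = 26; tag = H(dd 5c 5c 5c 26) = 17
m2: inner = H(b7 36 36 36 71 62) = 2c; tag = H(dd 5c 5c 5c 2c) = 1d ← matches
m3: inner = H(b7 36 36 36 33 7c) = 08; tag = H(dd 5c 5c 5c 08) = f9
m4: inner = H(b7 36 36 36 62 6c) = 27; tag = H(dd 5c 5c 5c 27) = 18

2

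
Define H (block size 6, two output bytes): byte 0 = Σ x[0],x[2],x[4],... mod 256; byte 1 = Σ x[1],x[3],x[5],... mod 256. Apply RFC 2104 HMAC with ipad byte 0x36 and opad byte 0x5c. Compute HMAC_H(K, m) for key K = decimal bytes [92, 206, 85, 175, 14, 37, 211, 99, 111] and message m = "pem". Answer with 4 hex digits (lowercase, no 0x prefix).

Key decimal bytes [92, 206, 85, 175, 14, 37, 211, 99, 111] = 5c ce 55 af 0e 25 d3 63 6f is 9 bytes > B = 6, so hash it first: H(key) = 01 05, then zero-pad to 6 bytes: K' = 01 05 00 00 00 00.
K' ⊕ ipad = 37 33 36 36 36 36.  K' ⊕ opad = 5d 59 5c 5c 5c 5c.
Inner input = (K'⊕ipad) ∥ m = 37 33 36 36 36 36 ∥ 70 65 6d.
Inner hash: even-index sum = 384 mod 256 = 128; odd-index sum = 260 mod 256 = 4 → 80 04.
Outer input = (K'⊕opad) ∥ inner = 5d 59 5c 5c 5c 5c ∥ 80 04.
Outer hash (tag): even-index sum = 405 mod 256 = 149; odd-index sum = 277 mod 256 = 21 → 95 15.

9515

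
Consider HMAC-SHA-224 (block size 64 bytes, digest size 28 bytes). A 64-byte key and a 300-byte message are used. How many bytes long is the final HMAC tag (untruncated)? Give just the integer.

28

The tag is one SHA-224 digest: 28 bytes.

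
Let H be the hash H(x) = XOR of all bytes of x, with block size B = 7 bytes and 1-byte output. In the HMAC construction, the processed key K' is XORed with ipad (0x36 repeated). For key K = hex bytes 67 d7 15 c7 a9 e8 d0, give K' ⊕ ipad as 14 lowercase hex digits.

51e123f19fdee6

Key hex bytes 67 d7 15 c7 a9 e8 d0 is exactly B = 7 bytes: K' = 67 d7 15 c7 a9 e8 d0.
XOR each byte with 0x36: 67⊕36=51, d7⊕36=e1, 15⊕36=23, c7⊕36=f1, a9⊕36=9f, e8⊕36=de, d0⊕36=e6.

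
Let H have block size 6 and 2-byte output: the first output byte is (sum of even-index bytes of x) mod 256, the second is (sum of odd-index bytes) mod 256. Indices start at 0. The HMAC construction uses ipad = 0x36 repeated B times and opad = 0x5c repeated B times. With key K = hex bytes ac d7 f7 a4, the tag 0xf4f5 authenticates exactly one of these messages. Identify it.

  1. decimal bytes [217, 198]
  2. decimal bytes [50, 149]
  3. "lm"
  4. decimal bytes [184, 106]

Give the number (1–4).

3

Key hex bytes ac d7 f7 a4 is 4 bytes ≤ B = 6; zero-pad to 6 bytes: K' = ac d7 f7 a4 00 00.
K' ⊕ ipad = 9a e1 c1 92 36 36; K' ⊕ opad = f0 8b ab f8 5c 5c.
m1: inner = H(9a e1 c1 92 36 36 d9 c6) = 6a 6f; tag = H(f0 8b ab f8 5c 5c 6a 6f) = 614e
m2: inner = H(9a e1 c1 92 36 36 32 95) = c3 3e; tag = H(f0 8b ab f8 5c 5c c3 3e) = ba1d
m3: inner = H(9a e1 c1 92 36 36 6c 6d) = fd 16; tag = H(f0 8b ab f8 5c 5c fd 16) = f4f5 ← matches
m4: inner = H(9a e1 c1 92 36 36 b8 6a) = 49 13; tag = H(f0 8b ab f8 5c 5c 49 13) = 40f2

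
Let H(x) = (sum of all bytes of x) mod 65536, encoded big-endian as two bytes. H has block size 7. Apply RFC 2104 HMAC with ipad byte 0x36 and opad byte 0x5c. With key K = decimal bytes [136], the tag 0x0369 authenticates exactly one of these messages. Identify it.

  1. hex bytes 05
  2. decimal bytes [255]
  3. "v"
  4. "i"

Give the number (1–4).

4

Key decimal bytes [136] = 88 is 1 byte ≤ B = 7; zero-pad to 7 bytes: K' = 88 00 00 00 00 00 00.
K' ⊕ ipad = be 36 36 36 36 36 36; K' ⊕ opad = d4 5c 5c 5c 5c 5c 5c.
m1: inner = H(be 36 36 36 36 36 36 05) = 02 07; tag = H(d4 5c 5c 5c 5c 5c 5c 02 07) = 0305
m2: inner = H(be 36 36 36 36 36 36 ff) = 03 01; tag = H(d4 5c 5c 5c 5c 5c 5c 03 01) = 0300
m3: inner = H(be 36 36 36 36 36 36 76) = 02 78; tag = H(d4 5c 5c 5c 5c 5c 5c 02 78) = 0376
m4: inner = H(be 36 36 36 36 36 36 69) = 02 6b; tag = H(d4 5c 5c 5c 5c 5c 5c 02 6b) = 0369 ← matches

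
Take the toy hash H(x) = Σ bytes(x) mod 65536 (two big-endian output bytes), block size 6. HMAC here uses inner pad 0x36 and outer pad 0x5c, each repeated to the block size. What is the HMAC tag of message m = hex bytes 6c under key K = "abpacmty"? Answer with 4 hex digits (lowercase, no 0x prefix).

02bd

Key "abpacmty" = 61 62 70 61 63 6d 74 79 is 8 bytes > B = 6, so hash it first: H(key) = 03 51, then zero-pad to 6 bytes: K' = 03 51 00 00 00 00.
K' ⊕ ipad = 35 67 36 36 36 36.  K' ⊕ opad = 5f 0d 5c 5c 5c 5c.
Inner input = (K'⊕ipad) ∥ m = 35 67 36 36 36 36 ∥ 6c.
Inner hash: sum = 53+103+54+54+54+54+108 = 480 → 01 e0.
Outer input = (K'⊕opad) ∥ inner = 5f 0d 5c 5c 5c 5c ∥ 01 e0.
Outer hash (tag): sum = 95+13+92+92+92+92+1+224 = 701 → 02 bd.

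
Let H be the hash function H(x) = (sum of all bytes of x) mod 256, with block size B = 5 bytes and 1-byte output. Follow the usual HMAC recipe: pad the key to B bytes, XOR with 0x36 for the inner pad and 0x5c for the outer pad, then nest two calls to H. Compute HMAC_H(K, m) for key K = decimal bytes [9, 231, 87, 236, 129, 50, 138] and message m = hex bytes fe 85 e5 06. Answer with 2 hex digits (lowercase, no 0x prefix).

28

Key decimal bytes [9, 231, 87, 236, 129, 50, 138] = 09 e7 57 ec 81 32 8a is 7 bytes > B = 5, so hash it first: H(key) = 70, then zero-pad to 5 bytes: K' = 70 00 00 00 00.
K' ⊕ ipad = 46 36 36 36 36.  K' ⊕ opad = 2c 5c 5c 5c 5c.
Inner input = (K'⊕ipad) ∥ m = 46 36 36 36 36 ∥ fe 85 e5 06.
Inner hash: sum = 70+54+54+54+54+254+133+229+6 = 908; mod 256 = 140 → 8c.
Outer input = (K'⊕opad) ∥ inner = 2c 5c 5c 5c 5c ∥ 8c.
Outer hash (tag): sum = 44+92+92+92+92+140 = 552; mod 256 = 40 → 28.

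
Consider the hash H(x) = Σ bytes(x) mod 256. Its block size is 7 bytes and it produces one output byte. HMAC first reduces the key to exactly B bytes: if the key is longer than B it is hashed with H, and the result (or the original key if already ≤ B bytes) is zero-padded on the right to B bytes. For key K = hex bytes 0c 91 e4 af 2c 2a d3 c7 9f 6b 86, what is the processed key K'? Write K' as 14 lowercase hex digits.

|K| = 11 > B = 7, so first hash the key.
H(K): sum = 12+145+228+175+44+42+211+199+159+107+134 = 1456; mod 256 = 176 → b0.
Zero-pad H(K) = b0 to 7 bytes: K' = b0 00 00 00 00 00 00.

b0000000000000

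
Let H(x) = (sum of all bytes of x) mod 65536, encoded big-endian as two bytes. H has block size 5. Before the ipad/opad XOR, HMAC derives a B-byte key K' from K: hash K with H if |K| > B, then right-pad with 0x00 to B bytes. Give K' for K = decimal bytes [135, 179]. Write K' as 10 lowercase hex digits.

Key decimal bytes [135, 179] = 87 b3 is 2 bytes ≤ B = 5; zero-pad to 5 bytes: K' = 87 b3 00 00 00.

87b3000000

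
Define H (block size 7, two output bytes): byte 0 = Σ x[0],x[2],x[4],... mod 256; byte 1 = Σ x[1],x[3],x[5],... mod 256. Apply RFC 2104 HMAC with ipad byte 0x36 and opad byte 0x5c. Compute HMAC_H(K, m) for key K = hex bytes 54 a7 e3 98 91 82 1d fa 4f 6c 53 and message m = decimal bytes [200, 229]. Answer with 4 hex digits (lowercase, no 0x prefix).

Key hex bytes 54 a7 e3 98 91 82 1d fa 4f 6c 53 is 11 bytes > B = 7, so hash it first: H(key) = 87 27, then zero-pad to 7 bytes: K' = 87 27 00 00 00 00 00.
K' ⊕ ipad = b1 11 36 36 36 36 36.  K' ⊕ opad = db 7b 5c 5c 5c 5c 5c.
Inner input = (K'⊕ipad) ∥ m = b1 11 36 36 36 36 36 ∥ c8 e5.
Inner hash: even-index sum = 568 mod 256 = 56; odd-index sum = 325 mod 256 = 69 → 38 45.
Outer input = (K'⊕opad) ∥ inner = db 7b 5c 5c 5c 5c 5c ∥ 38 45.
Outer hash (tag): even-index sum = 564 mod 256 = 52; odd-index sum = 363 mod 256 = 107 → 34 6b.

346b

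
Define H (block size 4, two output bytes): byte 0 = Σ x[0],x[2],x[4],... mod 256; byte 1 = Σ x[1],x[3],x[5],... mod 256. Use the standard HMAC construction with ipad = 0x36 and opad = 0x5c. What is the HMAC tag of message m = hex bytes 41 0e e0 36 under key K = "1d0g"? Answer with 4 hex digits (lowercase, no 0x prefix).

Key "1d0g" = 31 64 30 67 is exactly B = 4 bytes: K' = 31 64 30 67.
K' ⊕ ipad = 07 52 06 51.  K' ⊕ opad = 6d 38 6c 3b.
Inner input = (K'⊕ipad) ∥ m = 07 52 06 51 ∥ 41 0e e0 36.
Inner hash: even-index sum = 302 mod 256 = 46; odd-index sum = 231 mod 256 = 231 → 2e e7.
Outer input = (K'⊕opad) ∥ inner = 6d 38 6c 3b ∥ 2e e7.
Outer hash (tag): even-index sum = 263 mod 256 = 7; odd-index sum = 346 mod 256 = 90 → 07 5a.

075a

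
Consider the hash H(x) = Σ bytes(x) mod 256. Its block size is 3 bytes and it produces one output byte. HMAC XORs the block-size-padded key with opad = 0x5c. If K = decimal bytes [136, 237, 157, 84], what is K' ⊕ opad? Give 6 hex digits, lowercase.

Key decimal bytes [136, 237, 157, 84] = 88 ed 9d 54 is 4 bytes > B = 3, so hash it first: H(key) = 66, then zero-pad to 3 bytes: K' = 66 00 00.
XOR each byte with 0x5c: 66⊕5c=3a, 00⊕5c=5c, 00⊕5c=5c.

3a5c5c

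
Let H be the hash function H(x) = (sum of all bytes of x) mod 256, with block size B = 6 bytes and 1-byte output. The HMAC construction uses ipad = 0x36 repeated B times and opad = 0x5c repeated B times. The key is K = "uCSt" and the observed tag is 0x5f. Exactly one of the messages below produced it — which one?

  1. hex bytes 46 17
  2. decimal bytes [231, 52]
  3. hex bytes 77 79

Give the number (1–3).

Key "uCSt" = 75 43 53 74 is 4 bytes ≤ B = 6; zero-pad to 6 bytes: K' = 75 43 53 74 00 00.
K' ⊕ ipad = 43 75 65 42 36 36; K' ⊕ opad = 29 1f 0f 28 5c 5c.
m1: inner = H(43 75 65 42 36 36 46 17) = 28; tag = H(29 1f 0f 28 5c 5c 28) = 5f ← matches
m2: inner = H(43 75 65 42 36 36 e7 34) = e6; tag = H(29 1f 0f 28 5c 5c e6) = 1d
m3: inner = H(43 75 65 42 36 36 77 79) = bb; tag = H(29 1f 0f 28 5c 5c bb) = f2

1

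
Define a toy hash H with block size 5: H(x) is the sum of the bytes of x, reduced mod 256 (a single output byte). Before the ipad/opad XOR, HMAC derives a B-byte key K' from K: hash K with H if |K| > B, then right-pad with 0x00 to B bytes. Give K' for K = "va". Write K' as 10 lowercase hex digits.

7661000000

Key "va" = 76 61 is 2 bytes ≤ B = 5; zero-pad to 5 bytes: K' = 76 61 00 00 00.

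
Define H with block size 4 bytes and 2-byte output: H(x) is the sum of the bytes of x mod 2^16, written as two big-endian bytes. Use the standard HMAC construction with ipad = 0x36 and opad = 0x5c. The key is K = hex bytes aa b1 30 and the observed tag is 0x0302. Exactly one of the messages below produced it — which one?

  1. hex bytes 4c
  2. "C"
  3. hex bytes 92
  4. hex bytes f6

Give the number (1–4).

Key hex bytes aa b1 30 is 3 bytes ≤ B = 4; zero-pad to 4 bytes: K' = aa b1 30 00.
K' ⊕ ipad = 9c 87 06 36; K' ⊕ opad = f6 ed 6c 5c.
m1: inner = H(9c 87 06 36 4c) = 01 ab; tag = H(f6 ed 6c 5c 01 ab) = 0357
m2: inner = H(9c 87 06 36 43) = 01 a2; tag = H(f6 ed 6c 5c 01 a2) = 034e
m3: inner = H(9c 87 06 36 92) = 01 f1; tag = H(f6 ed 6c 5c 01 f1) = 039d
m4: inner = H(9c 87 06 36 f6) = 02 55; tag = H(f6 ed 6c 5c 02 55) = 0302 ← matches

4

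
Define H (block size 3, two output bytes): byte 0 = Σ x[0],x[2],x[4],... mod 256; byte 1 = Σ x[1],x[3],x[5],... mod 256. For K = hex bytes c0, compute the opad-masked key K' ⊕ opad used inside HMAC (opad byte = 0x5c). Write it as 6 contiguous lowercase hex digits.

9c5c5c

Key hex bytes c0 is 1 byte ≤ B = 3; zero-pad to 3 bytes: K' = c0 00 00.
XOR each byte with 0x5c: c0⊕5c=9c, 00⊕5c=5c, 00⊕5c=5c.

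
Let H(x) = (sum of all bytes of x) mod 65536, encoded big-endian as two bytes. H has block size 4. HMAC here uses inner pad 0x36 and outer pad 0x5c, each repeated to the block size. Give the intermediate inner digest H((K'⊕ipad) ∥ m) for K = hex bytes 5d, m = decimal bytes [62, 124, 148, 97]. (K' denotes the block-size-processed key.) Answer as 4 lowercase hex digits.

Key hex bytes 5d is 1 byte ≤ B = 4; zero-pad to 4 bytes: K' = 5d 00 00 00.
K' ⊕ ipad = 6b 36 36 36.
Inner input = 6b 36 36 36 ∥ 3e 7c 94 61.
Inner hash: sum = 107+54+54+54+62+124+148+97 = 700 → 02 bc.

02bc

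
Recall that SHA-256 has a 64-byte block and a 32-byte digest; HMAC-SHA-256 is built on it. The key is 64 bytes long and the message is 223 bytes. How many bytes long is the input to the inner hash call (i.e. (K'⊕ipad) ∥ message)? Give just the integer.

Key is 64 ≤ 64 bytes, zero-padded: |K'| = 64.
Inner input = (K'⊕ipad) ∥ m → 64 + 223 = 287 bytes.

287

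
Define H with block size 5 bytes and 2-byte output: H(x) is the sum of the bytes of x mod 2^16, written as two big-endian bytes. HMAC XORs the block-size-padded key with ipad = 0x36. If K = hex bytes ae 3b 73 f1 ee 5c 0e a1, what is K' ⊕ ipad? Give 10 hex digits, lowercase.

Key hex bytes ae 3b 73 f1 ee 5c 0e a1 is 8 bytes > B = 5, so hash it first: H(key) = 04 46, then zero-pad to 5 bytes: K' = 04 46 00 00 00.
XOR each byte with 0x36: 04⊕36=32, 46⊕36=70, 00⊕36=36, 00⊕36=36, 00⊕36=36.

3270363636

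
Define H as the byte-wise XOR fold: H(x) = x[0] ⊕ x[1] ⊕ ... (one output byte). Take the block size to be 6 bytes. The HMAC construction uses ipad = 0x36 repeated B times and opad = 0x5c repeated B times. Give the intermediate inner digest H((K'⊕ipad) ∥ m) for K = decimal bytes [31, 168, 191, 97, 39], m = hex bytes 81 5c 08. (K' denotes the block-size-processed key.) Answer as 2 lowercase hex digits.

9b

Key decimal bytes [31, 168, 191, 97, 39] = 1f a8 bf 61 27 is 5 bytes ≤ B = 6; zero-pad to 6 bytes: K' = 1f a8 bf 61 27 00.
K' ⊕ ipad = 29 9e 89 57 11 36.
Inner input = 29 9e 89 57 11 36 ∥ 81 5c 08.
Inner hash: XOR 29⊕9e⊕89⊕57⊕11⊕36⊕81⊕5c⊕08 = 9b.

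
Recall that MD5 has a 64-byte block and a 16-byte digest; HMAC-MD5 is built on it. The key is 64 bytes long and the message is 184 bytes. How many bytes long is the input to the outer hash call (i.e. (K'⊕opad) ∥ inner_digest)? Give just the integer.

80

Key is 64 ≤ 64 bytes, zero-padded: |K'| = 64.
Outer input = (K'⊕opad) ∥ H(inner) → 64 + 16 = 80 bytes.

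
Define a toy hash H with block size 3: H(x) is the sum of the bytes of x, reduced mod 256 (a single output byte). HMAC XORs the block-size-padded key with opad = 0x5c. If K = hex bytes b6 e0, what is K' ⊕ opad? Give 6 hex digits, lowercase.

Key hex bytes b6 e0 is 2 bytes ≤ B = 3; zero-pad to 3 bytes: K' = b6 e0 00.
XOR each byte with 0x5c: b6⊕5c=ea, e0⊕5c=bc, 00⊕5c=5c.

eabc5c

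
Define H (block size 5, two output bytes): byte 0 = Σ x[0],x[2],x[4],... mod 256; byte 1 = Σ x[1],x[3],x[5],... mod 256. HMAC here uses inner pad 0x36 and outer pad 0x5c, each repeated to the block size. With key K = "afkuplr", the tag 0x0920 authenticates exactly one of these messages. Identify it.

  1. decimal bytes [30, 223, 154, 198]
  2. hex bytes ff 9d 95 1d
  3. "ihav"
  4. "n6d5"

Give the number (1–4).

1

Key "afkuplr" = 61 66 6b 75 70 6c 72 is 7 bytes > B = 5, so hash it first: H(key) = ae 47, then zero-pad to 5 bytes: K' = ae 47 00 00 00.
K' ⊕ ipad = 98 71 36 36 36; K' ⊕ opad = f2 1b 5c 5c 5c.
m1: inner = H(98 71 36 36 36 1e df 9a c6) = a9 5f; tag = H(f2 1b 5c 5c 5c a9 5f) = 0920 ← matches
m2: inner = H(98 71 36 36 36 ff 9d 95 1d) = be 3b; tag = H(f2 1b 5c 5c 5c be 3b) = e535
m3: inner = H(98 71 36 36 36 69 68 61 76) = e2 71; tag = H(f2 1b 5c 5c 5c e2 71) = 1b59
m4: inner = H(98 71 36 36 36 6e 36 64 35) = 6f 79; tag = H(f2 1b 5c 5c 5c 6f 79) = 23e6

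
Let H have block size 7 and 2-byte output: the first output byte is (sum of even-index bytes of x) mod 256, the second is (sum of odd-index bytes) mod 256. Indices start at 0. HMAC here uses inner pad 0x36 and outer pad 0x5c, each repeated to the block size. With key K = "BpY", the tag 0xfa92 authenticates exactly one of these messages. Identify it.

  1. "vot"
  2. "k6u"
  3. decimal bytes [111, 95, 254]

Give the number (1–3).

Key "BpY" = 42 70 59 is 3 bytes ≤ B = 7; zero-pad to 7 bytes: K' = 42 70 59 00 00 00 00.
K' ⊕ ipad = 74 46 6f 36 36 36 36; K' ⊕ opad = 1e 2c 05 5c 5c 5c 5c.
m1: inner = H(74 46 6f 36 36 36 36 76 6f 74) = be 9c; tag = H(1e 2c 05 5c 5c 5c 5c be 9c) = 77a2
m2: inner = H(74 46 6f 36 36 36 36 6b 36 75) = 85 92; tag = H(1e 2c 05 5c 5c 5c 5c 85 92) = 6d69
m3: inner = H(74 46 6f 36 36 36 36 6f 5f fe) = ae 1f; tag = H(1e 2c 05 5c 5c 5c 5c ae 1f) = fa92 ← matches

3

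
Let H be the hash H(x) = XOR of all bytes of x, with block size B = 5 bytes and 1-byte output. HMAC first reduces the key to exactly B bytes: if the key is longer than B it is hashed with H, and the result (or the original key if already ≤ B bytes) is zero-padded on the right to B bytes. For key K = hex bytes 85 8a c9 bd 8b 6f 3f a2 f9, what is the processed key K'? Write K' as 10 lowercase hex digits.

fb00000000

|K| = 9 > B = 5, so first hash the key.
H(K): XOR 85⊕8a⊕c9⊕bd⊕8b⊕6f⊕3f⊕a2⊕f9 = fb.
Zero-pad H(K) = fb to 5 bytes: K' = fb 00 00 00 00.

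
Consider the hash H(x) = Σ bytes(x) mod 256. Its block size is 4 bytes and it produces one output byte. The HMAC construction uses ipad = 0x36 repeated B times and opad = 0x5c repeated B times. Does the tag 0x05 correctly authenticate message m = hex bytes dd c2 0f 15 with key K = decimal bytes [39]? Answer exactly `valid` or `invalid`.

valid

Key decimal bytes [39] = 27 is 1 byte ≤ B = 4; zero-pad to 4 bytes: K' = 27 00 00 00.
K' ⊕ ipad = 11 36 36 36; K' ⊕ opad = 7b 5c 5c 5c.
Inner hash: sum = 17+54+54+54+221+194+15+21 = 630; mod 256 = 118 → 76.
Outer hash (recomputed tag): sum = 123+92+92+92+118 = 517; mod 256 = 5 → 05.
Recomputed tag = 05; claimed = 05 → match.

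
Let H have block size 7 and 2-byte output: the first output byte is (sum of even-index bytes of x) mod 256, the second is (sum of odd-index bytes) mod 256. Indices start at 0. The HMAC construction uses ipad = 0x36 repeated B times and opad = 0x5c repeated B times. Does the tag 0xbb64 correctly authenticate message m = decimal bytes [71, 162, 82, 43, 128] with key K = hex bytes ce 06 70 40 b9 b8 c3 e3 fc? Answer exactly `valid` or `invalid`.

invalid

Key hex bytes ce 06 70 40 b9 b8 c3 e3 fc is 9 bytes > B = 7, so hash it first: H(key) = b6 e1, then zero-pad to 7 bytes: K' = b6 e1 00 00 00 00 00.
K' ⊕ ipad = 80 d7 36 36 36 36 36; K' ⊕ opad = ea bd 5c 5c 5c 5c 5c.
Inner hash: even-index sum = 495 mod 256 = 239; odd-index sum = 604 mod 256 = 92 → ef 5c.
Outer hash (recomputed tag): even-index sum = 602 mod 256 = 90; odd-index sum = 612 mod 256 = 100 → 5a 64.
Recomputed tag = 5a64; claimed = bb64 → mismatch.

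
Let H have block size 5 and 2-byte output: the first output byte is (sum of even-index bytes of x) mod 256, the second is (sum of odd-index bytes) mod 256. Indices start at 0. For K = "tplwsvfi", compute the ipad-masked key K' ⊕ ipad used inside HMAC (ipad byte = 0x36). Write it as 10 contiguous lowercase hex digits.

8ff0363636

Key "tplwsvfi" = 74 70 6c 77 73 76 66 69 is 8 bytes > B = 5, so hash it first: H(key) = b9 c6, then zero-pad to 5 bytes: K' = b9 c6 00 00 00.
XOR each byte with 0x36: b9⊕36=8f, c6⊕36=f0, 00⊕36=36, 00⊕36=36, 00⊕36=36.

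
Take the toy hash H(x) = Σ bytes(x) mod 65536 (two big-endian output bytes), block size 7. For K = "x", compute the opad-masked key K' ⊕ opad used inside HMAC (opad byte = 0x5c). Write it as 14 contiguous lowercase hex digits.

245c5c5c5c5c5c

Key "x" = 78 is 1 byte ≤ B = 7; zero-pad to 7 bytes: K' = 78 00 00 00 00 00 00.
XOR each byte with 0x5c: 78⊕5c=24, 00⊕5c=5c, 00⊕5c=5c, 00⊕5c=5c, 00⊕5c=5c, 00⊕5c=5c, 00⊕5c=5c.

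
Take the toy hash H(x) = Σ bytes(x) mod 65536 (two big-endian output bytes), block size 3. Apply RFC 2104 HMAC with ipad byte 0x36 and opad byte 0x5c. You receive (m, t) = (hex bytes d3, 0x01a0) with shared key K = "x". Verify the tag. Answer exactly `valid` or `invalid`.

Key "x" = 78 is 1 byte ≤ B = 3; zero-pad to 3 bytes: K' = 78 00 00.
K' ⊕ ipad = 4e 36 36; K' ⊕ opad = 24 5c 5c.
Inner hash: sum = 78+54+54+211 = 397 → 01 8d.
Outer hash (recomputed tag): sum = 36+92+92+1+141 = 362 → 01 6a.
Recomputed tag = 016a; claimed = 01a0 → mismatch.

invalid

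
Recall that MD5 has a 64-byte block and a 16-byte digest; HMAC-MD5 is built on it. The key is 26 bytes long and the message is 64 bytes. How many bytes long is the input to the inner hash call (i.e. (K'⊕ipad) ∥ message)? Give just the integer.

128

Key is 26 ≤ 64 bytes, zero-padded: |K'| = 64.
Inner input = (K'⊕ipad) ∥ m → 64 + 64 = 128 bytes.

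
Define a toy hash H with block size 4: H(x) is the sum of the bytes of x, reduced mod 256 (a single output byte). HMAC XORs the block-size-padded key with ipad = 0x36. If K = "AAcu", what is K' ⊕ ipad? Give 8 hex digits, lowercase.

77775543

Key "AAcu" = 41 41 63 75 is exactly B = 4 bytes: K' = 41 41 63 75.
XOR each byte with 0x36: 41⊕36=77, 41⊕36=77, 63⊕36=55, 75⊕36=43.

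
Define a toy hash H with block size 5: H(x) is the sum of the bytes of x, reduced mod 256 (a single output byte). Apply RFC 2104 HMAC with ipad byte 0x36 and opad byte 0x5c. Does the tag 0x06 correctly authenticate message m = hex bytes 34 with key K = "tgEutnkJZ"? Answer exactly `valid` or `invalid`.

valid

Key "tgEutnkJZ" = 74 67 45 75 74 6e 6b 4a 5a is 9 bytes > B = 5, so hash it first: H(key) = 86, then zero-pad to 5 bytes: K' = 86 00 00 00 00.
K' ⊕ ipad = b0 36 36 36 36; K' ⊕ opad = da 5c 5c 5c 5c.
Inner hash: sum = 176+54+54+54+54+52 = 444; mod 256 = 188 → bc.
Outer hash (recomputed tag): sum = 218+92+92+92+92+188 = 774; mod 256 = 6 → 06.
Recomputed tag = 06; claimed = 06 → match.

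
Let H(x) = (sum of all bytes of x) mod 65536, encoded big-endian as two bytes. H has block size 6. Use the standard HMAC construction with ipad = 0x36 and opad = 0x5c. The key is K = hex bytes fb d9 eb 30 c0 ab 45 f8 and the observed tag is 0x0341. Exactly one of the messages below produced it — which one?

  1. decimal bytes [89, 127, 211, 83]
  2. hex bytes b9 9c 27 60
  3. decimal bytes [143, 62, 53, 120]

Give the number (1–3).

Key hex bytes fb d9 eb 30 c0 ab 45 f8 is 8 bytes > B = 6, so hash it first: H(key) = 05 97, then zero-pad to 6 bytes: K' = 05 97 00 00 00 00.
K' ⊕ ipad = 33 a1 36 36 36 36; K' ⊕ opad = 59 cb 5c 5c 5c 5c.
m1: inner = H(33 a1 36 36 36 36 59 7f d3 53) = 03 aa; tag = H(59 cb 5c 5c 5c 5c 03 aa) = 0341 ← matches
m2: inner = H(33 a1 36 36 36 36 b9 9c 27 60) = 03 88; tag = H(59 cb 5c 5c 5c 5c 03 88) = 031f
m3: inner = H(33 a1 36 36 36 36 8f 3e 35 78) = 03 26; tag = H(59 cb 5c 5c 5c 5c 03 26) = 02bd

1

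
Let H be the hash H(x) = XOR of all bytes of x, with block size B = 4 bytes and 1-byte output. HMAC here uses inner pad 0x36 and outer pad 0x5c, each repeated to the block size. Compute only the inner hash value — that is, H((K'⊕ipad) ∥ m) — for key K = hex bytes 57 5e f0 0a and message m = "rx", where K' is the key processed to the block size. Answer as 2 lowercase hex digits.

f9

Key hex bytes 57 5e f0 0a is exactly B = 4 bytes: K' = 57 5e f0 0a.
K' ⊕ ipad = 61 68 c6 3c.
Inner input = 61 68 c6 3c ∥ 72 78.
Inner hash: XOR 61⊕68⊕c6⊕3c⊕72⊕78 = f9.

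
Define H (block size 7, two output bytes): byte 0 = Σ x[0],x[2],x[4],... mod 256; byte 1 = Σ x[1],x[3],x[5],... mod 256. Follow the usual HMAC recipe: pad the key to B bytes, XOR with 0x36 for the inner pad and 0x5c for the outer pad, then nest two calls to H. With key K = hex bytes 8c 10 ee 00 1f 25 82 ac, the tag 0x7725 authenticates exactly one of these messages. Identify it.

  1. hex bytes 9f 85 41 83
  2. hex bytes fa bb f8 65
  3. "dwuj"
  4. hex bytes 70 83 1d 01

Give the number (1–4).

Key hex bytes 8c 10 ee 00 1f 25 82 ac is 8 bytes > B = 7, so hash it first: H(key) = 1b e1, then zero-pad to 7 bytes: K' = 1b e1 00 00 00 00 00.
K' ⊕ ipad = 2d d7 36 36 36 36 36; K' ⊕ opad = 47 bd 5c 5c 5c 5c 5c.
m1: inner = H(2d d7 36 36 36 36 36 9f 85 41 83) = d7 23; tag = H(47 bd 5c 5c 5c 5c 5c d7 23) = 7e4c
m2: inner = H(2d d7 36 36 36 36 36 fa bb f8 65) = ef 35; tag = H(47 bd 5c 5c 5c 5c 5c ef 35) = 9064
m3: inner = H(2d d7 36 36 36 36 36 64 77 75 6a) = b0 1c; tag = H(47 bd 5c 5c 5c 5c 5c b0 1c) = 7725 ← matches
m4: inner = H(2d d7 36 36 36 36 36 70 83 1d 01) = 53 d0; tag = H(47 bd 5c 5c 5c 5c 5c 53 d0) = 2bc8

3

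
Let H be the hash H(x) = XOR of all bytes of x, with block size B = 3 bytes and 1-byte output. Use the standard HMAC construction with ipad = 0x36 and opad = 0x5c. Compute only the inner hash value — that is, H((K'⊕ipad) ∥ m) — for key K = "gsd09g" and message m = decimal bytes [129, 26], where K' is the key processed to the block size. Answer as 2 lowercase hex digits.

b3

Key "gsd09g" = 67 73 64 30 39 67 is 6 bytes > B = 3, so hash it first: H(key) = 1e, then zero-pad to 3 bytes: K' = 1e 00 00.
K' ⊕ ipad = 28 36 36.
Inner input = 28 36 36 ∥ 81 1a.
Inner hash: XOR 28⊕36⊕36⊕81⊕1a = b3.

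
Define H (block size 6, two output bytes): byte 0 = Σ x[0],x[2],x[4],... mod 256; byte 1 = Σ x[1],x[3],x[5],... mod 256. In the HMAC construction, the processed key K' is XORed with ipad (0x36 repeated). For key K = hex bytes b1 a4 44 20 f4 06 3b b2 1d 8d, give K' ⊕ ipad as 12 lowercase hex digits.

773f36363636

Key hex bytes b1 a4 44 20 f4 06 3b b2 1d 8d is 10 bytes > B = 6, so hash it first: H(key) = 41 09, then zero-pad to 6 bytes: K' = 41 09 00 00 00 00.
XOR each byte with 0x36: 41⊕36=77, 09⊕36=3f, 00⊕36=36, 00⊕36=36, 00⊕36=36, 00⊕36=36.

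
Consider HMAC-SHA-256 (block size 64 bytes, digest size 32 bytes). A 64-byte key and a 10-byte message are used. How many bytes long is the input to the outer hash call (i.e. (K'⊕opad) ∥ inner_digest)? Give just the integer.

Key is 64 ≤ 64 bytes, zero-padded: |K'| = 64.
Outer input = (K'⊕opad) ∥ H(inner) → 64 + 32 = 96 bytes.

96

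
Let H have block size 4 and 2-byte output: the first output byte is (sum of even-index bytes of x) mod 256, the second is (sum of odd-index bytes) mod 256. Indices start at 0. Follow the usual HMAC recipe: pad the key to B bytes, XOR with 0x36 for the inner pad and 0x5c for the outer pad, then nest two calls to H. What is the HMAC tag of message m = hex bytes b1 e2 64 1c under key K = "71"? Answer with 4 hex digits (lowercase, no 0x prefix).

Key "71" = 37 31 is 2 bytes ≤ B = 4; zero-pad to 4 bytes: K' = 37 31 00 00.
K' ⊕ ipad = 01 07 36 36.  K' ⊕ opad = 6b 6d 5c 5c.
Inner input = (K'⊕ipad) ∥ m = 01 07 36 36 ∥ b1 e2 64 1c.
Inner hash: even-index sum = 332 mod 256 = 76; odd-index sum = 315 mod 256 = 59 → 4c 3b.
Outer input = (K'⊕opad) ∥ inner = 6b 6d 5c 5c ∥ 4c 3b.
Outer hash (tag): even-index sum = 275 mod 256 = 19; odd-index sum = 260 mod 256 = 4 → 13 04.

1304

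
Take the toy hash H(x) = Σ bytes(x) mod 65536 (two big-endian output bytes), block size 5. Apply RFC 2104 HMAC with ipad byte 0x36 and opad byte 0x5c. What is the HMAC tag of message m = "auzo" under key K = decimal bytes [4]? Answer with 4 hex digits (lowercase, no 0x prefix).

0293

Key decimal bytes [4] = 04 is 1 byte ≤ B = 5; zero-pad to 5 bytes: K' = 04 00 00 00 00.
K' ⊕ ipad = 32 36 36 36 36.  K' ⊕ opad = 58 5c 5c 5c 5c.
Inner input = (K'⊕ipad) ∥ m = 32 36 36 36 36 ∥ 61 75 7a 6f.
Inner hash: sum = 50+54+54+54+54+97+117+122+111 = 713 → 02 c9.
Outer input = (K'⊕opad) ∥ inner = 58 5c 5c 5c 5c ∥ 02 c9.
Outer hash (tag): sum = 88+92+92+92+92+2+201 = 659 → 02 93.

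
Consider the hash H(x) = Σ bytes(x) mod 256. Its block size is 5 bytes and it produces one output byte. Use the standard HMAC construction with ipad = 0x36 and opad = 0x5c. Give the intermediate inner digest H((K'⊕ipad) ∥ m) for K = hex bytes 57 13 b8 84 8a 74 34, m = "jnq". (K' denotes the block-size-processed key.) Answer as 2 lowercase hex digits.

0f

Key hex bytes 57 13 b8 84 8a 74 34 is 7 bytes > B = 5, so hash it first: H(key) = d8, then zero-pad to 5 bytes: K' = d8 00 00 00 00.
K' ⊕ ipad = ee 36 36 36 36.
Inner input = ee 36 36 36 36 ∥ 6a 6e 71.
Inner hash: sum = 238+54+54+54+54+106+110+113 = 783; mod 256 = 15 → 0f.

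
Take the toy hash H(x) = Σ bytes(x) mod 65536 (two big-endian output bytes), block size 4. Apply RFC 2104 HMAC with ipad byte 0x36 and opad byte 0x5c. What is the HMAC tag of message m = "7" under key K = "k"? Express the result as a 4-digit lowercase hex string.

Key "k" = 6b is 1 byte ≤ B = 4; zero-pad to 4 bytes: K' = 6b 00 00 00.
K' ⊕ ipad = 5d 36 36 36.  K' ⊕ opad = 37 5c 5c 5c.
Inner input = (K'⊕ipad) ∥ m = 5d 36 36 36 ∥ 37.
Inner hash: sum = 93+54+54+54+55 = 310 → 01 36.
Outer input = (K'⊕opad) ∥ inner = 37 5c 5c 5c ∥ 01 36.
Outer hash (tag): sum = 55+92+92+92+1+54 = 386 → 01 82.

0182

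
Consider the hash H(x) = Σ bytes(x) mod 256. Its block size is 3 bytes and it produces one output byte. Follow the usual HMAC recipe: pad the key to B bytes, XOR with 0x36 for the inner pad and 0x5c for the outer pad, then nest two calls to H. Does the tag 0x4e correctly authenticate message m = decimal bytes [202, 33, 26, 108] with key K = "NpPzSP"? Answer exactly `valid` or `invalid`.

Key "NpPzSP" = 4e 70 50 7a 53 50 is 6 bytes > B = 3, so hash it first: H(key) = 2b, then zero-pad to 3 bytes: K' = 2b 00 00.
K' ⊕ ipad = 1d 36 36; K' ⊕ opad = 77 5c 5c.
Inner hash: sum = 29+54+54+202+33+26+108 = 506; mod 256 = 250 → fa.
Outer hash (recomputed tag): sum = 119+92+92+250 = 553; mod 256 = 41 → 29.
Recomputed tag = 29; claimed = 4e → mismatch.

invalid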